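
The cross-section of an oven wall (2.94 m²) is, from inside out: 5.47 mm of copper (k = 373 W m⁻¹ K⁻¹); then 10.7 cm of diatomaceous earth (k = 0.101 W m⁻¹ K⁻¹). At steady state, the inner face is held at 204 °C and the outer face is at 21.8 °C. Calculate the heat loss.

Treat each layer as a resistance in series:
  R_copper = L/(kA) = 0.00547/(373·2.94) = 4.988×10^-6 K/W
  R_diatomaceous earth = L/(kA) = 0.107/(0.101·2.94) = 0.3603 K/W
ΣR = 4.988×10^-6 + 0.3603 = 0.3603 K/W
Q = ΔT/ΣR = (204 °C − 21.8 °C)/0.3603 = 506 W

Q = 506 W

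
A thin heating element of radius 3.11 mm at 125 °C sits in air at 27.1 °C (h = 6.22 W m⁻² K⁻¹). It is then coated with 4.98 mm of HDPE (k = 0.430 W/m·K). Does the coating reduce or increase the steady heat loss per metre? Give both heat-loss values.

Critical radius for a cylinder: r_cr = k/h = 0.0691 m = 6.91 cm.
Outer radius after coating: r₂ = 0.00311 + 0.00498 = 0.00809 m.
Since r₁ < r_cr and r₂ ≤ r_cr, the coating moves toward the maximum at r_cr — heat loss rises.
Bare: R = 1/(2πr₁h) = 8.228 m·K/W; Q = 97.9/8.228 = 11.9 W/m.
Coated: R = R_cond + R_conv = 3.517 m·K/W; Q = 97.9/3.517 = 27.8 W/m.

increases: 11.9 → 27.8 W/m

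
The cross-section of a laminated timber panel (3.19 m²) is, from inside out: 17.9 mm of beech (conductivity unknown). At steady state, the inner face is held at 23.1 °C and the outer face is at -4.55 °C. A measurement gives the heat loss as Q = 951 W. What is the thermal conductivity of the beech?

ΣR = ΔT/Q = |23.1 − -4.55|/951 = 0.02907 K/W
L/(kA) = 0.02907 ⇒ k = 0.0179/(0.02907·3.19) = 0.193 W/m·K

k = 0.193 W/m·K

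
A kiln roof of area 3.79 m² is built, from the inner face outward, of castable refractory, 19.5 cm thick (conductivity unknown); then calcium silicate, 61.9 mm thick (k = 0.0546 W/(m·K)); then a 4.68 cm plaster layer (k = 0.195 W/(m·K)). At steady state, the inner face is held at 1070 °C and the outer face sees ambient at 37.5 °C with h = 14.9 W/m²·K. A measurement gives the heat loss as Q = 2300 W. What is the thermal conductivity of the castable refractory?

k = 0.748 W/m·K

ΣR = ΔT/Q = |1070 − 37.5|/2300 = 0.4489 K/W
Known resistances:
  R_calcium silicate = L/(kA) = 0.0619/(0.0546·3.79) = 0.2991 K/W
  R_plaster = L/(kA) = 0.0468/(0.195·3.79) = 0.06332 K/W
  R_conv,out = 1/(hA) = 1/(14.9·3.79) = 0.01771 K/W
R_castable refractory = ΣR − ΣR_known = 0.4489 − 0.3801 = 0.06880 K/W
L/(kA) = 0.06880 ⇒ k = 0.195/(0.06880·3.79) = 0.748 W/m·K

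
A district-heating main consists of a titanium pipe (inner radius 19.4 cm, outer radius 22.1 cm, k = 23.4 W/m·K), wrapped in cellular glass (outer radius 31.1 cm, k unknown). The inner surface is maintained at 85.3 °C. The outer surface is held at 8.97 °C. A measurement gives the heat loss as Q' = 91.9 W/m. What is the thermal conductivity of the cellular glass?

k = 0.0655 W/m·K

ΣR = ΔT/Q' = |85.3 − 8.97|/91.9 = 0.8306 m·K/W
Known resistances:
  R'_titanium = ln(0.221/0.194)/(2πk) = 0.1303/(2π·23.4) = 8.863×10^-4 m·K/W
R_cellular glass = ΣR − ΣR_known = 0.8306 − 8.863×10^-4 = 0.8297 m·K/W
ln(r₂/r₁)/(2πk) = 0.8297 ⇒ k = 0.3416/(2π·0.8297) = 0.0655 W/m·K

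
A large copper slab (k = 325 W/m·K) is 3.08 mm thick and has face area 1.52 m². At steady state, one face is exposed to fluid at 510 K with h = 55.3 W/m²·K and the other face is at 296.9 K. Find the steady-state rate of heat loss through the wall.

Q = 17900 W

Series thermal resistances, inner to outer:
  R_conv,in = 1/(hA) = 1/(55.3·1.52) = 0.01190 K/W
  R_copper = L/(kA) = 0.00308/(325·1.52) = 6.235×10^-6 K/W
ΣR = 0.01190 + 6.235×10^-6 = 0.01191 K/W
Q = ΔT/ΣR = (510 K − 296.9 K)/0.01191 = 17900 W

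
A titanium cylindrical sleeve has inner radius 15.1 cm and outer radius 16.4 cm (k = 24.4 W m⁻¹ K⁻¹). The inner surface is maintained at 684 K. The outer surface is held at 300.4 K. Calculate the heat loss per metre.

Q' = 712 kW/m

Q' = 2πk·ΔT/ln(r₂/r₁) = 2π × 24.4 × 383.6 / ln(0.164/0.151) = 7.12×10^5 W/m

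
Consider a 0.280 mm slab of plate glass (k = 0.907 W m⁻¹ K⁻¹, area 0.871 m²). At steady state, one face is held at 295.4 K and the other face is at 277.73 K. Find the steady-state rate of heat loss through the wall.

Q = 49.9 kW

Q = kA·ΔT/L = 0.907 × 0.871 × |295.4 K − 277.73 K| / 2.80×10^-4 = 49900 W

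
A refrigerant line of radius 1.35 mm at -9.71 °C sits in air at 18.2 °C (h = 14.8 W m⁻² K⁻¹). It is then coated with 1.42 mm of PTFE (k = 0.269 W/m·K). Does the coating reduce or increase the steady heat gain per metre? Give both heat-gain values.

Critical radius for a cylinder: r_cr = k/h = 0.0182 m = 1.82 cm.
Outer radius after coating: r₂ = 0.00135 + 0.00142 = 0.00277 m.
Since r₁ < r_cr and r₂ ≤ r_cr, the coating moves toward the maximum at r_cr — heat gain rises.
Bare: R = 1/(2πr₁h) = 7.966 m·K/W; Q = 27.91/7.966 = 3.50 W/m.
Coated: R = R_cond + R_conv = 4.307 m·K/W; Q = 27.91/4.307 = 6.48 W/m.

increases: 3.50 → 6.48 W/m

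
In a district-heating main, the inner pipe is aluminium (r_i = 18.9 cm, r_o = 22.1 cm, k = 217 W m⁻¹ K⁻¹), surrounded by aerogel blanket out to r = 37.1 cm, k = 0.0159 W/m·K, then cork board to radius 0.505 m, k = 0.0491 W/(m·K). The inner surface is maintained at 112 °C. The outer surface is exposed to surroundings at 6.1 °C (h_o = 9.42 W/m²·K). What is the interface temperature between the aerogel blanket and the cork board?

Resistance network (inner→outer):
  R'_aluminium = ln(0.221/0.189)/(2πk) = 0.1564/(2π·217) = 1.147×10^-4 m·K/W
  R'_aerogel blanket = ln(0.371/0.221)/(2πk) = 0.5180/(2π·0.0159) = 5.185 m·K/W
  R'_cork board = ln(0.505/0.371)/(2πk) = 0.3084/(2π·0.0491) = 0.9995 m·K/W
  R'_conv,out = 1/(2πr h) = 1/(2π·0.505·9.42) = 0.03346 m·K/W
ΣR = 1.147×10^-4 + 5.185 + 0.9995 + 0.03346 = 6.218 m·K/W
Q' = ΔT/ΣR = (112 °C − 6.1 °C)/6.218 = 17.03 W/m
From the inner boundary to the aerogel blanket/cork board interface, ΣR_partial = 5.185 m·K/W.
T_interface = T_in − Q'·ΣR_partial = 112 °C − (17.03)(5.185) = 23.7 °C

T = 23.7 °C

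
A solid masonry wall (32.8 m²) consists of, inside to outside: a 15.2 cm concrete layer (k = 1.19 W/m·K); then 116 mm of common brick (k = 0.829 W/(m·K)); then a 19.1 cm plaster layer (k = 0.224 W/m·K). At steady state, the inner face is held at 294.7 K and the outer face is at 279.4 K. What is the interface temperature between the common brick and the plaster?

Series thermal resistances, inner to outer:
  R_concrete = L/(kA) = 0.152/(1.19·32.8) = 0.003894 K/W
  R_common brick = L/(kA) = 0.116/(0.829·32.8) = 0.004266 K/W
  R_plaster = L/(kA) = 0.191/(0.224·32.8) = 0.02600 K/W
ΣR = 0.003894 + 0.004266 + 0.02600 = 0.03416 K/W
Q = ΔT/ΣR = (294.7 K − 279.4 K)/0.03416 = 447.9 W
From the inner boundary to the common brick/plaster interface, ΣR_partial = 0.008160 K/W.
T_interface = T_in − Q·ΣR_partial = 294.7 K − (447.9)(0.008160) = 291.0 K

T = 291.0 K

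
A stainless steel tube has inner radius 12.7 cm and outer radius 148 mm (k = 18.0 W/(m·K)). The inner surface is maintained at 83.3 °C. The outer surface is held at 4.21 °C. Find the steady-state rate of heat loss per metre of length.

Q' = 58.5 kW/m

Q' = 2πk·ΔT/ln(r₂/r₁) = 2π × 18.0 × 79.09 / ln(0.148/0.127) = 58500 W/m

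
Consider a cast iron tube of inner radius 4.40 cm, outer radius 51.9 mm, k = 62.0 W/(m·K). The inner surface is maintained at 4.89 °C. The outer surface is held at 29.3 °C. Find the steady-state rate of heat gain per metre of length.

Q' = 2πk·ΔT/ln(r₂/r₁) = 2π × 62.0 × 24.41 / ln(0.0519/0.0440) = 57600 W/m

Q' = 57.6 kW/m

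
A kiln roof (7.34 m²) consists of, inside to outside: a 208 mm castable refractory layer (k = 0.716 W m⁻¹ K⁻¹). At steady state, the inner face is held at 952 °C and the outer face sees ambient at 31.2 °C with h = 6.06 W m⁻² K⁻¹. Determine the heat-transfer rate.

Treat each layer as a resistance in series:
  R_castable refractory = L/(kA) = 0.208/(0.716·7.34) = 0.03958 K/W
  R_conv,out = 1/(hA) = 1/(6.06·7.34) = 0.02248 K/W
ΣR = 0.03958 + 0.02248 = 0.06206 K/W
Q = ΔT/ΣR = (952 °C − 31.2 °C)/0.06206 = 14800 W

Q = 14.8 kW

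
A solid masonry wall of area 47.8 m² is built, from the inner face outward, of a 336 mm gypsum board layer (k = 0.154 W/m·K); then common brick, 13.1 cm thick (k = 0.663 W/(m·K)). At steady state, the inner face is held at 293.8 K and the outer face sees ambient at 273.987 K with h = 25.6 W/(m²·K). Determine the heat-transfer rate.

Series thermal resistances, inner to outer:
  R_gypsum board = L/(kA) = 0.336/(0.154·47.8) = 0.04564 K/W
  R_common brick = L/(kA) = 0.131/(0.663·47.8) = 0.004134 K/W
  R_conv,out = 1/(hA) = 1/(25.6·47.8) = 8.172×10^-4 K/W
ΣR = 0.04564 + 0.004134 + 8.172×10^-4 = 0.05059 K/W
Q = ΔT/ΣR = (293.8 K − 273.987 K)/0.05059 = 392 W

Q = 392 W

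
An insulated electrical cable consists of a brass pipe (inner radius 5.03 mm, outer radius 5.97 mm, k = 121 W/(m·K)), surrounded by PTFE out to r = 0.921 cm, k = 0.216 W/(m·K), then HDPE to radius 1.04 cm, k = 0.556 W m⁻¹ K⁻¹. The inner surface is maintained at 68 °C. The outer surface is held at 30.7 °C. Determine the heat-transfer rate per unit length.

Q' = 105 W/m

Series thermal resistances, inner to outer:
  R'_brass = ln(0.00597/0.00503)/(2πk) = 0.1713/(2π·121) = 2.254×10^-4 m·K/W
  R'_PTFE = ln(0.00921/0.00597)/(2πk) = 0.4335/(2π·0.216) = 0.3194 m·K/W
  R'_HDPE = ln(0.0104/0.00921)/(2πk) = 0.1215/(2π·0.556) = 0.03478 m·K/W
ΣR = 2.254×10^-4 + 0.3194 + 0.03478 = 0.3544 m·K/W
Q' = ΔT/ΣR = (68 °C − 30.7 °C)/0.3544 = 105 W/m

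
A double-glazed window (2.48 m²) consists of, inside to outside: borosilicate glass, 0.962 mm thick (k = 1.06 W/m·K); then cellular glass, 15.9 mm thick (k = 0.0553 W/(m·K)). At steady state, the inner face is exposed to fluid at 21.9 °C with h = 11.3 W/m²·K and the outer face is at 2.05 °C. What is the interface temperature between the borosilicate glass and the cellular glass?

Treat each layer as a resistance in series:
  R_conv,in = 1/(hA) = 1/(11.3·2.48) = 0.03568 K/W
  R_borosilicate glass = L/(kA) = 9.62×10^-4/(1.06·2.48) = 3.659×10^-4 K/W
  R_cellular glass = L/(kA) = 0.0159/(0.0553·2.48) = 0.1159 K/W
ΣR = 0.03568 + 3.659×10^-4 + 0.1159 = 0.1519 K/W
Q = ΔT/ΣR = (21.9 °C − 2.05 °C)/0.1519 = 130.7 W
From the inner boundary to the borosilicate glass/cellular glass interface, ΣR_partial = 0.03605 K/W.
T_interface = T_in − Q·ΣR_partial = 21.9 °C − (130.7)(0.03605) = 17.2 °C

T = 17.2 °C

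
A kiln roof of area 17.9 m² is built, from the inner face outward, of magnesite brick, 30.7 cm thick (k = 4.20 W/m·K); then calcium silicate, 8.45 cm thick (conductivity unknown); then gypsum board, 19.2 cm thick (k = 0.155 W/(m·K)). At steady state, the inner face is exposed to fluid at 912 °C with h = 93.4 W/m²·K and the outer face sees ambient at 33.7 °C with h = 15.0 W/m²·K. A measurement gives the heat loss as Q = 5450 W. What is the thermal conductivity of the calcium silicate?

ΣR = ΔT/Q = |912 − 33.7|/5450 = 0.1612 K/W
Known resistances:
  R_conv,in = 1/(hA) = 1/(93.4·17.9) = 5.981×10^-4 K/W
  R_magnesite brick = L/(kA) = 0.307/(4.20·17.9) = 0.004084 K/W
  R_gypsum board = L/(kA) = 0.192/(0.155·17.9) = 0.06920 K/W
  R_conv,out = 1/(hA) = 1/(15.0·17.9) = 0.003724 K/W
R_calcium silicate = ΣR − ΣR_known = 0.1612 − 0.07761 = 0.08359 K/W
L/(kA) = 0.08359 ⇒ k = 0.0845/(0.08359·17.9) = 0.0565 W/m·K

k = 0.0565 W/m·K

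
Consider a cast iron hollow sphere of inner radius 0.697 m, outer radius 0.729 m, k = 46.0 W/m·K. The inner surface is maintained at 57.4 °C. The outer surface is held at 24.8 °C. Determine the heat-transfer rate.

Q = 299 kW

Q = 4πk·ΔT/(1/r₁ − 1/r₂) = 4π × 46.0 × 32.6 / (1/0.697 − 1/0.729) = 2.99×10^5 W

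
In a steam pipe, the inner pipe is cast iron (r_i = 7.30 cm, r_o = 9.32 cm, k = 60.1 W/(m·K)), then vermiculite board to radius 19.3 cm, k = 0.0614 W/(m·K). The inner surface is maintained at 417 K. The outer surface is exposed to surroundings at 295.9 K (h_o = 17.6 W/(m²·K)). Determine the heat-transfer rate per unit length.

Q' = 62.6 W/m

Series thermal resistances, inner to outer:
  R'_cast iron = ln(0.0932/0.0730)/(2πk) = 0.2443/(2π·60.1) = 6.469×10^-4 m·K/W
  R'_vermiculite board = ln(0.193/0.0932)/(2πk) = 0.7279/(2π·0.0614) = 1.887 m·K/W
  R'_conv,out = 1/(2πr h) = 1/(2π·0.193·17.6) = 0.04685 m·K/W
ΣR = 6.469×10^-4 + 1.887 + 0.04685 = 1.934 m·K/W
Q' = ΔT/ΣR = (417 K − 295.9 K)/1.934 = 62.6 W/m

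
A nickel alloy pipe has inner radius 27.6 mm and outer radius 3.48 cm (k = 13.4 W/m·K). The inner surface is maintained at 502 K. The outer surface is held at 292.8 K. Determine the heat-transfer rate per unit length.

Q' = 2πk·ΔT/ln(r₂/r₁) = 2π × 13.4 × 209.2 / ln(0.0348/0.0276) = 76000 W/m

Q' = 76000 W/m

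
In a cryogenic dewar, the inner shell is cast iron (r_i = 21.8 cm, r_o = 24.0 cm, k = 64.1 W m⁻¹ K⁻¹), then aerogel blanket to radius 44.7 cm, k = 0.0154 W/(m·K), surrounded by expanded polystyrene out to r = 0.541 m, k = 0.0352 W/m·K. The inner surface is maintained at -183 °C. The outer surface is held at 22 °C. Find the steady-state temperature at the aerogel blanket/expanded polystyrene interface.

T = 5.4 °C

Series thermal resistances, inner to outer:
  R_cast iron = (1/0.218 − 1/0.240)/(4πk) = 0.4205/(4π·64.1) = 5.220×10^-4 K/W
  R_aerogel blanket = (1/0.240 − 1/0.447)/(4πk) = 1.930/(4π·0.0154) = 9.971 K/W
  R_expanded polystyrene = (1/0.447 − 1/0.541)/(4πk) = 0.3887/(4π·0.0352) = 0.8788 K/W
ΣR = 5.220×10^-4 + 9.971 + 0.8788 = 10.85 K/W
Q = ΔT/ΣR = (-183 °C − 22 °C)/10.85 = -18.89 W
From the inner boundary to the aerogel blanket/expanded polystyrene interface, ΣR_partial = 9.972 K/W.
T_interface = T_in − Q·ΣR_partial = -183 °C − (-18.89)(9.972) = 5.4 °C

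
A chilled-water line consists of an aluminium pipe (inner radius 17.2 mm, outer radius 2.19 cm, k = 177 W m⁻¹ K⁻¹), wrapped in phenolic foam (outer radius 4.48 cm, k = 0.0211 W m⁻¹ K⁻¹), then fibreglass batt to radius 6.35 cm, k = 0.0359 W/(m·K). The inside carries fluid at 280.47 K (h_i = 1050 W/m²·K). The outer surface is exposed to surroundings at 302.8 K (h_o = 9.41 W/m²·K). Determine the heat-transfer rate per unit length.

Resistance network (inner→outer):
  R'_conv,in = 1/(2πr h) = 1/(2π·0.0172·1050) = 0.008813 m·K/W
  R'_aluminium = ln(0.0219/0.0172)/(2πk) = 0.2416/(2π·177) = 2.172×10^-4 m·K/W
  R'_phenolic foam = ln(0.0448/0.0219)/(2πk) = 0.7157/(2π·0.0211) = 5.399 m·K/W
  R'_fibreglass batt = ln(0.0635/0.0448)/(2πk) = 0.3488/(2π·0.0359) = 1.546 m·K/W
  R'_conv,out = 1/(2πr h) = 1/(2π·0.0635·9.41) = 0.2664 m·K/W
ΣR = 0.008813 + 2.172×10^-4 + 5.399 + 1.546 + 0.2664 = 7.220 m·K/W
Q' = ΔT/ΣR = (280.47 K − 302.8 K)/7.220 = -3.09 W/m
(Negative Q' ⇒ heat flows inward; heat gain = 3.09 W/m.)

Q' = 3.09 W/m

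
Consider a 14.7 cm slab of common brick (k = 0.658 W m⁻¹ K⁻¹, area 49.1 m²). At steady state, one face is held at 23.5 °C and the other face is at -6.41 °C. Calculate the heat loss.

Q = 6570 W

Q = kA·ΔT/L = 0.658 × 49.1 × |23.5 °C − -6.41 °C| / 0.147 = 6570 W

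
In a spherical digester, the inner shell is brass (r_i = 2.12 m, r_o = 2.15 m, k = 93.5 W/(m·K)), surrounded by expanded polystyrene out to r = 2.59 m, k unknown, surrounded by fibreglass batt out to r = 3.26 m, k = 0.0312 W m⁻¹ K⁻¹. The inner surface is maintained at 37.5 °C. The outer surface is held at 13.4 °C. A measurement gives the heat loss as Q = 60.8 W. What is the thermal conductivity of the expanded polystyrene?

ΣR = ΔT/Q = |37.5 − 13.4|/60.8 = 0.3964 K/W
Known resistances:
  R_brass = (1/2.12 − 1/2.15)/(4πk) = 0.006582/(4π·93.5) = 5.602×10^-6 K/W
  R_fibreglass batt = (1/2.59 − 1/3.26)/(4πk) = 0.07935/(4π·0.0312) = 0.2024 K/W
R_expanded polystyrene = ΣR − ΣR_known = 0.3964 − 0.2024 = 0.1940 K/W
(1/r₁−1/r₂)/(4πk) = 0.1940 ⇒ k = 0.07902/(4π·0.1940) = 0.0324 W/m·K

k = 0.0324 W/m·K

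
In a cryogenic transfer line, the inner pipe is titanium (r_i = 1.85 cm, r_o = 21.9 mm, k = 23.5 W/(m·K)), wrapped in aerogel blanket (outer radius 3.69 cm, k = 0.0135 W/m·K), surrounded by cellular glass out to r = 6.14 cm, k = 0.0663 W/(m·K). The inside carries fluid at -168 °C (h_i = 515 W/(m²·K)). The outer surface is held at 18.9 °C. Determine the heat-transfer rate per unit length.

Treat each layer as a resistance in series:
  R'_conv,in = 1/(2πr h) = 1/(2π·0.0185·515) = 0.01670 m·K/W
  R'_titanium = ln(0.0219/0.0185)/(2πk) = 0.1687/(2π·23.5) = 0.001143 m·K/W
  R'_aerogel blanket = ln(0.0369/0.0219)/(2πk) = 0.5217/(2π·0.0135) = 6.151 m·K/W
  R'_cellular glass = ln(0.0614/0.0369)/(2πk) = 0.5092/(2π·0.0663) = 1.222 m·K/W
ΣR = 0.01670 + 0.001143 + 6.151 + 1.222 = 7.391 m·K/W
Q' = ΔT/ΣR = (-168 °C − 18.9 °C)/7.391 = -25.3 W/m
(Negative Q' ⇒ heat flows inward; heat gain = 25.3 W/m.)

Q' = 25.3 W/m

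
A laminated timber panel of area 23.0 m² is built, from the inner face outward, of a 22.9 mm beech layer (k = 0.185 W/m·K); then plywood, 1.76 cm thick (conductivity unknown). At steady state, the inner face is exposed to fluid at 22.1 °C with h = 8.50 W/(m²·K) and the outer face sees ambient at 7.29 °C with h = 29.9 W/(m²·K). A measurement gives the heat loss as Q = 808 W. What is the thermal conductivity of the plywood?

ΣR = ΔT/Q = |22.1 − 7.29|/808 = 0.01833 K/W
Known resistances:
  R_conv,in = 1/(hA) = 1/(8.50·23.0) = 0.005115 K/W
  R_beech = L/(kA) = 0.0229/(0.185·23.0) = 0.005382 K/W
  R_conv,out = 1/(hA) = 1/(29.9·23.0) = 0.001454 K/W
R_plywood = ΣR − ΣR_known = 0.01833 − 0.01195 = 0.006380 K/W
L/(kA) = 0.006380 ⇒ k = 0.0176/(0.006380·23.0) = 0.120 W/m·K

k = 0.120 W/m·K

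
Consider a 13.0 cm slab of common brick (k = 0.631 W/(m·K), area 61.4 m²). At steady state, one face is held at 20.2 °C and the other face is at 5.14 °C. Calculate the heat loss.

Q = kA·ΔT/L = 0.631 × 61.4 × |20.2 °C − 5.14 °C| / 0.130 = 4490 W

Q = 4490 W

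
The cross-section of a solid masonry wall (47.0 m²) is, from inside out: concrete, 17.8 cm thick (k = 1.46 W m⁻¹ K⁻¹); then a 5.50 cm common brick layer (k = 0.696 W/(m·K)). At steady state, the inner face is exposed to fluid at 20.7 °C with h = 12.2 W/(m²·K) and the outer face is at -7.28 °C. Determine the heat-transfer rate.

Resistance network (inner→outer):
  R_conv,in = 1/(hA) = 1/(12.2·47.0) = 0.001744 K/W
  R_concrete = L/(kA) = 0.178/(1.46·47.0) = 0.002594 K/W
  R_common brick = L/(kA) = 0.0550/(0.696·47.0) = 0.001681 K/W
ΣR = 0.001744 + 0.002594 + 0.001681 = 0.006019 K/W
Q = ΔT/ΣR = (20.7 °C − -7.28 °C)/0.006019 = 4650 W

Q = 4.65 kW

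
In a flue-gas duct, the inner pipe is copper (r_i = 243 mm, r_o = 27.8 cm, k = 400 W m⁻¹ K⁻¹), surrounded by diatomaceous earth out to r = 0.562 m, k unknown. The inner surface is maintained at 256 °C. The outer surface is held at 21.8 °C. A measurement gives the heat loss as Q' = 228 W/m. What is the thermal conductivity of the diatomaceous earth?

ΣR = ΔT/Q' = |256 − 21.8|/228 = 1.027 m·K/W
Known resistances:
  R'_copper = ln(0.278/0.243)/(2πk) = 0.1346/(2π·400) = 5.354×10^-5 m·K/W
R_diatomaceous earth = ΣR − ΣR_known = 1.027 − 5.354×10^-5 = 1.027 m·K/W
ln(r₂/r₁)/(2πk) = 1.027 ⇒ k = 0.7039/(2π·1.027) = 0.109 W/m·K

k = 0.109 W/m·K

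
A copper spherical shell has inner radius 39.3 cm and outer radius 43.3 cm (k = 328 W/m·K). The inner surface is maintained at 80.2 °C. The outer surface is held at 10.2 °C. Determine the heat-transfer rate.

Q = 4πk·ΔT/(1/r₁ − 1/r₂) = 4π × 328 × 70 / (1/0.393 − 1/0.433) = 1.23×10^6 W

Q = 1.23×10^6 W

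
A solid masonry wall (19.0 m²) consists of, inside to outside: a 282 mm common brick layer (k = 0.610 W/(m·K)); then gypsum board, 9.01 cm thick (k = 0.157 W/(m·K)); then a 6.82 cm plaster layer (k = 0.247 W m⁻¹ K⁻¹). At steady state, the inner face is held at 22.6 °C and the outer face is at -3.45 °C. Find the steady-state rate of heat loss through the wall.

Q = 377 W

Series thermal resistances, inner to outer:
  R_common brick = L/(kA) = 0.282/(0.610·19.0) = 0.02433 K/W
  R_gypsum board = L/(kA) = 0.0901/(0.157·19.0) = 0.03020 K/W
  R_plaster = L/(kA) = 0.0682/(0.247·19.0) = 0.01453 K/W
ΣR = 0.02433 + 0.03020 + 0.01453 = 0.06906 K/W
Q = ΔT/ΣR = (22.6 °C − -3.45 °C)/0.06906 = 377 W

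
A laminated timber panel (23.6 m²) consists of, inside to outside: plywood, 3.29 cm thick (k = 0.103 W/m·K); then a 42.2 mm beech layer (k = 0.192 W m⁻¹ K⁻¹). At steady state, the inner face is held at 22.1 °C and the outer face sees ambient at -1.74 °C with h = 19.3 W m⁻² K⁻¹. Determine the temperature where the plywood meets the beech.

Series thermal resistances, inner to outer:
  R_plywood = L/(kA) = 0.0329/(0.103·23.6) = 0.01353 K/W
  R_beech = L/(kA) = 0.0422/(0.192·23.6) = 0.009313 K/W
  R_conv,out = 1/(hA) = 1/(19.3·23.6) = 0.002195 K/W
ΣR = 0.01353 + 0.009313 + 0.002195 = 0.02504 K/W
Q = ΔT/ΣR = (22.1 °C − -1.74 °C)/0.02504 = 952.1 W
From the inner boundary to the plywood/beech interface, ΣR_partial = 0.01353 K/W.
T_interface = T_in − Q·ΣR_partial = 22.1 °C − (952.1)(0.01353) = 9.22 °C

T = 9.22 °C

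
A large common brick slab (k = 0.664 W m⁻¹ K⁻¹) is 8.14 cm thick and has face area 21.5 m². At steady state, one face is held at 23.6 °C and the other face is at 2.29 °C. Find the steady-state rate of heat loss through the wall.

Q = kA·ΔT/L = 0.664 × 21.5 × |23.6 °C − 2.29 °C| / 0.0814 = 3740 W

Q = 3.74 kW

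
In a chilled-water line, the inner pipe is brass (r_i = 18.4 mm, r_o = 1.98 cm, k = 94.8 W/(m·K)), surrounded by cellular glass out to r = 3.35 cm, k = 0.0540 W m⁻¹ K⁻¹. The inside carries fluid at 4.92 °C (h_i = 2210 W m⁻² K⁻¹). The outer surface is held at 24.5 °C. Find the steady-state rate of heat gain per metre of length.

Q' = 12.6 W/m

Treat each layer as a resistance in series:
  R'_conv,in = 1/(2πr h) = 1/(2π·0.0184·2210) = 0.003914 m·K/W
  R'_brass = ln(0.0198/0.0184)/(2πk) = 0.07333/(2π·94.8) = 1.231×10^-4 m·K/W
  R'_cellular glass = ln(0.0335/0.0198)/(2πk) = 0.5259/(2π·0.0540) = 1.550 m·K/W
ΣR = 0.003914 + 1.231×10^-4 + 1.550 = 1.554 m·K/W
Q' = ΔT/ΣR = (4.92 °C − 24.5 °C)/1.554 = -12.6 W/m
(Negative Q' ⇒ heat flows inward; heat gain = 12.6 W/m.)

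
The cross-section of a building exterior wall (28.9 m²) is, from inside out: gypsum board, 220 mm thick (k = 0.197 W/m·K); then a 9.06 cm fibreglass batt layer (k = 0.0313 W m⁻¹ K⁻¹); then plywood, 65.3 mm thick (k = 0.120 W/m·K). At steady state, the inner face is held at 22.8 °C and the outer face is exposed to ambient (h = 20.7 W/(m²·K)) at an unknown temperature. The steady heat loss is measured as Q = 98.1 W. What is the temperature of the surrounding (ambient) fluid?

Series resistances:
  R_gypsum board = L/(kA) = 0.220/(0.197·28.9) = 0.03864 K/W
  R_fibreglass batt = L/(kA) = 0.0906/(0.0313·28.9) = 0.1002 K/W
  R_plywood = L/(kA) = 0.0653/(0.120·28.9) = 0.01883 K/W
  R_conv,out = 1/(hA) = 1/(20.7·28.9) = 0.001672 K/W
ΣR = 0.1593 K/W
ΔT = Q·ΣR = 98.1 × 0.1593 = 15.63 K
Heat flows outward, so T_out = T_in − ΔT = 22.8 − 15.63 = 7.17 °C

T_out = 7.17 °C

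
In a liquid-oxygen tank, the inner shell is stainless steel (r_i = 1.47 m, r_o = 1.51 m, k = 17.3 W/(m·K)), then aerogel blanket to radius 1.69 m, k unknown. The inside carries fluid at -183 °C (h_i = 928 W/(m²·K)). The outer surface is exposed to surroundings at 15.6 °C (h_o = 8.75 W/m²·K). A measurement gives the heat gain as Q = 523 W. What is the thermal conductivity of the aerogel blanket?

k = 0.0149 W/m·K

ΣR = ΔT/Q = |-183 − 15.6|/523 = 0.3797 K/W
Known resistances:
  R_conv,in = 1/(4πr²h) = 1/(4π·1.47²·928) = 3.968×10^-5 K/W
  R_stainless steel = (1/1.47 − 1/1.51)/(4πk) = 0.01802/(4π·17.3) = 8.289×10^-5 K/W
  R_conv,out = 1/(4πr²h) = 1/(4π·1.69²·8.75) = 0.003184 K/W
R_aerogel blanket = ΣR − ΣR_known = 0.3797 − 0.003307 = 0.3764 K/W
(1/r₁−1/r₂)/(4πk) = 0.3764 ⇒ k = 0.07054/(4π·0.3764) = 0.0149 W/m·K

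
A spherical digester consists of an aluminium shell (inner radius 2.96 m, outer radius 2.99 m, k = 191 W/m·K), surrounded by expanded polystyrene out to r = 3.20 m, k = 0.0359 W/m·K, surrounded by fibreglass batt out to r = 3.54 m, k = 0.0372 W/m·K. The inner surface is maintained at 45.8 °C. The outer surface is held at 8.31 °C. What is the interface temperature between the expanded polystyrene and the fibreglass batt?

Resistance network (inner→outer):
  R_aluminium = (1/2.96 − 1/2.99)/(4πk) = 0.003390/(4π·191) = 1.412×10^-6 K/W
  R_expanded polystyrene = (1/2.99 − 1/3.20)/(4πk) = 0.02195/(4π·0.0359) = 0.04865 K/W
  R_fibreglass batt = (1/3.20 − 1/3.54)/(4πk) = 0.03001/(4π·0.0372) = 0.06421 K/W
ΣR = 1.412×10^-6 + 0.04865 + 0.06421 = 0.1129 K/W
Q = ΔT/ΣR = (45.8 °C − 8.31 °C)/0.1129 = 332.1 W
From the inner boundary to the expanded polystyrene/fibreglass batt interface, ΣR_partial = 0.04865 K/W.
T_interface = T_in − Q·ΣR_partial = 45.8 °C − (332.1)(0.04865) = 29.6 °C

T = 29.6 °C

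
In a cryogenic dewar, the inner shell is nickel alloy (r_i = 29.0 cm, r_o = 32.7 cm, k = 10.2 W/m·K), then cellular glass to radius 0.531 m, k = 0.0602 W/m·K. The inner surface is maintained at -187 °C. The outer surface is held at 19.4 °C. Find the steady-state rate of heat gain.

Resistance network (inner→outer):
  R_nickel alloy = (1/0.290 − 1/0.327)/(4πk) = 0.3902/(4π·10.2) = 0.003044 K/W
  R_cellular glass = (1/0.327 − 1/0.531)/(4πk) = 1.175/(4π·0.0602) = 1.553 K/W
ΣR = 0.003044 + 1.553 = 1.556 K/W
Q = ΔT/ΣR = (-187 °C − 19.4 °C)/1.556 = -133 W
(Negative Q ⇒ heat flows inward; heat gain = 133 W.)

Q = 133 W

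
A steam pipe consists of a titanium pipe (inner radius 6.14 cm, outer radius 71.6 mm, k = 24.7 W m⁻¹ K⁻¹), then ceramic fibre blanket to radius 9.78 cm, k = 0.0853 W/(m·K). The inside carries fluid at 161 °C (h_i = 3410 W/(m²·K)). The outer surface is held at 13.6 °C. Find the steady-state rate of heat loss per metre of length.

Series thermal resistances, inner to outer:
  R'_conv,in = 1/(2πr h) = 1/(2π·0.0614·3410) = 7.601×10^-4 m·K/W
  R'_titanium = ln(0.0716/0.0614)/(2πk) = 0.1537/(2π·24.7) = 9.903×10^-4 m·K/W
  R'_ceramic fibre blanket = ln(0.0978/0.0716)/(2πk) = 0.3118/(2π·0.0853) = 0.5818 m·K/W
ΣR = 7.601×10^-4 + 9.903×10^-4 + 0.5818 = 0.5836 m·K/W
Q' = ΔT/ΣR = (161 °C − 13.6 °C)/0.5836 = 253 W/m

Q' = 253 W/m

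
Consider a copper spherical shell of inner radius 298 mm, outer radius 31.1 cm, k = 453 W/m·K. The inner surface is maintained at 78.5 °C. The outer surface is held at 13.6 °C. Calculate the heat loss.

Q = 2.63×10^6 W

Q = 4πk·ΔT/(1/r₁ − 1/r₂) = 4π × 453 × 64.9 / (1/0.298 − 1/0.311) = 2.63×10^6 W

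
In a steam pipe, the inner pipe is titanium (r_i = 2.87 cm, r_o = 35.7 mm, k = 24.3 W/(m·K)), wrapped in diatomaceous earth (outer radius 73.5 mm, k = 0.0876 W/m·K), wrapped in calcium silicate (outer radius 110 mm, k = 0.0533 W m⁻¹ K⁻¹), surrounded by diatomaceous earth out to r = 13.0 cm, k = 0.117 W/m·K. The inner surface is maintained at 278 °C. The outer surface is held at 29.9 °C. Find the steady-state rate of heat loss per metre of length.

Series thermal resistances, inner to outer:
  R'_titanium = ln(0.0357/0.0287)/(2πk) = 0.2183/(2π·24.3) = 0.001429 m·K/W
  R'_diatomaceous earth = ln(0.0735/0.0357)/(2πk) = 0.7221/(2π·0.0876) = 1.312 m·K/W
  R'_calcium silicate = ln(0.110/0.0735)/(2πk) = 0.4032/(2π·0.0533) = 1.204 m·K/W
  R'_diatomaceous earth = ln(0.130/0.110)/(2πk) = 0.1671/(2π·0.117) = 0.2272 m·K/W
ΣR = 0.001429 + 1.312 + 1.204 + 0.2272 = 2.745 m·K/W
Q' = ΔT/ΣR = (278 °C − 29.9 °C)/2.745 = 90.4 W/m

Q' = 90.4 W/m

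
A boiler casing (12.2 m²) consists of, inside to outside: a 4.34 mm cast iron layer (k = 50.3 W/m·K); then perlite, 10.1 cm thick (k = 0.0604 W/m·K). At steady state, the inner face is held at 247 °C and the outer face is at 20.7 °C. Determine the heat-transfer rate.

Treat each layer as a resistance in series:
  R_cast iron = L/(kA) = 0.00434/(50.3·12.2) = 7.072×10^-6 K/W
  R_perlite = L/(kA) = 0.101/(0.0604·12.2) = 0.1371 K/W
ΣR = 7.072×10^-6 + 0.1371 = 0.1371 K/W
Q = ΔT/ΣR = (247 °C − 20.7 °C)/0.1371 = 1650 W

Q = 1650 W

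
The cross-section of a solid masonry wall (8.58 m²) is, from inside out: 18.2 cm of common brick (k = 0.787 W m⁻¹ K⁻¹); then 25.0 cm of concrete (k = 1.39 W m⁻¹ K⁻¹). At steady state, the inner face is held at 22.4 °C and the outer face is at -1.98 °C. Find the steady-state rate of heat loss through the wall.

Q = 509 W

Treat each layer as a resistance in series:
  R_common brick = L/(kA) = 0.182/(0.787·8.58) = 0.02695 K/W
  R_concrete = L/(kA) = 0.250/(1.39·8.58) = 0.02096 K/W
ΣR = 0.02695 + 0.02096 = 0.04791 K/W
Q = ΔT/ΣR = (22.4 °C − -1.98 °C)/0.04791 = 509 W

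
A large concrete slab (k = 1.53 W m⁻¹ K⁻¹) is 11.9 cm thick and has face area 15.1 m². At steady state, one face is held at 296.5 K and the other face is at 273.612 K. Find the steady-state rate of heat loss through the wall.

Q = 4440 W

Q = kA·ΔT/L = 1.53 × 15.1 × |296.5 K − 273.612 K| / 0.119 = 4440 W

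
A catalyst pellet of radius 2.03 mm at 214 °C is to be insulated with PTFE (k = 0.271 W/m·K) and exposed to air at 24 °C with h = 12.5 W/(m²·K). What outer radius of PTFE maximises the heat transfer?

For a sphere, r_cr = 2k_ins/h = 2·0.271/12.5 = 0.0434 m = 4.34 cm

r_cr = 4.34 cm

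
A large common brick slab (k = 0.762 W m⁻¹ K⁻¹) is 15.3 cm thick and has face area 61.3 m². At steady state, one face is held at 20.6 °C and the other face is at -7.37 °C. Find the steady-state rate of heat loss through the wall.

Q = 8540 W

Q = kA·ΔT/L = 0.762 × 61.3 × |20.6 °C − -7.37 °C| / 0.153 = 8540 W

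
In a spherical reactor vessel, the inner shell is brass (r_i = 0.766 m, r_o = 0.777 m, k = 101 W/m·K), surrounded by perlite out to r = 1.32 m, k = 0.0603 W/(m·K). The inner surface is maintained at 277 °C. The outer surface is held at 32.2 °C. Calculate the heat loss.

Q = 350 W

Resistance network (inner→outer):
  R_brass = (1/0.766 − 1/0.777)/(4πk) = 0.01848/(4π·101) = 1.456×10^-5 K/W
  R_perlite = (1/0.777 − 1/1.32)/(4πk) = 0.5294/(4π·0.0603) = 0.6987 K/W
ΣR = 1.456×10^-5 + 0.6987 = 0.6987 K/W
Q = ΔT/ΣR = (277 °C − 32.2 °C)/0.6987 = 350 W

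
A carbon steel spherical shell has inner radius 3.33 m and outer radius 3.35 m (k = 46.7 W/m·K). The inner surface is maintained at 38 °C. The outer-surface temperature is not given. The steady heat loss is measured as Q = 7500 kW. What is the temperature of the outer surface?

T_out = 15.1 °C

Series resistances:
  R_carbon steel = (1/3.33 − 1/3.35)/(4πk) = 0.001793/(4π·46.7) = 3.055×10^-6 K/W
ΣR = 3.055×10^-6 K/W
ΔT = Q·ΣR = 7.50×10^6 × 3.055×10^-6 = 22.91 K
Heat flows outward, so T_out = T_in − ΔT = 38 − 22.91 = 15.1 °C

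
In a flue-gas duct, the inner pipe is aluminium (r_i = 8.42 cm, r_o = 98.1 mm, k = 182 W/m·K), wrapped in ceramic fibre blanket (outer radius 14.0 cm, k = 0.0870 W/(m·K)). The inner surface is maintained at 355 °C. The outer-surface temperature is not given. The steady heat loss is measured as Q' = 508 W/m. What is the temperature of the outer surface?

T_out = 24.4 °C

Sum the resistances:
  R'_aluminium = ln(0.0981/0.0842)/(2πk) = 0.1528/(2π·182) = 1.336×10^-4 m·K/W
  R'_ceramic fibre blanket = ln(0.140/0.0981)/(2πk) = 0.3557/(2π·0.0870) = 0.6506 m·K/W
ΣR = 0.6508 m·K/W
ΔT = Q'·ΣR = 508 × 0.6508 = 330.6 K
Heat flows outward, so T_out = T_in − ΔT = 355 − 330.6 = 24.4 °C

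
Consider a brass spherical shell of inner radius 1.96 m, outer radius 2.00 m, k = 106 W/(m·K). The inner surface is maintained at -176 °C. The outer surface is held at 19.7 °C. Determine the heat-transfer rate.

Q = 4πk·ΔT/(1/r₁ − 1/r₂) = 4π × 106 × 195.7 / (1/1.96 − 1/2.00) = 2.55×10^7 W

Q = 25500 kW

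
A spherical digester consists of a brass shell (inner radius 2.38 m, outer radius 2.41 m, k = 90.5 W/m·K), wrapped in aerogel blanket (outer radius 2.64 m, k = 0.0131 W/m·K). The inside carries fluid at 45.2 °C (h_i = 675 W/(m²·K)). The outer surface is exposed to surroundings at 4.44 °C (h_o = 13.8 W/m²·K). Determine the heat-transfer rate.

Treat each layer as a resistance in series:
  R_conv,in = 1/(4πr²h) = 1/(4π·2.38²·675) = 2.081×10^-5 K/W
  R_brass = (1/2.38 − 1/2.41)/(4πk) = 0.005230/(4π·90.5) = 4.599×10^-6 K/W
  R_aerogel blanket = (1/2.41 − 1/2.64)/(4πk) = 0.03615/(4π·0.0131) = 0.2196 K/W
  R_conv,out = 1/(4πr²h) = 1/(4π·2.64²·13.8) = 8.274×10^-4 K/W
ΣR = 2.081×10^-5 + 4.599×10^-6 + 0.2196 + 8.274×10^-4 = 0.2205 K/W
Q = ΔT/ΣR = (45.2 °C − 4.44 °C)/0.2205 = 185 W

Q = 185 W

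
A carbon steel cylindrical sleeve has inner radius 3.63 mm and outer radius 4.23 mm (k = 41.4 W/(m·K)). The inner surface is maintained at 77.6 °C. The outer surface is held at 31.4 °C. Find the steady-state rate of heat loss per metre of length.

Q' = 2πk·ΔT/ln(r₂/r₁) = 2π × 41.4 × 46.2 / ln(0.00423/0.00363) = 78600 W/m

Q' = 78.6 kW/m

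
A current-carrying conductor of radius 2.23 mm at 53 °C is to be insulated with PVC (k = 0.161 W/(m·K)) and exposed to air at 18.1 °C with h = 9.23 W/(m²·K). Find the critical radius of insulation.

For a cylinder, r_cr = k_ins/h = 0.161/9.23 = 0.0174 m = 1.74 cm

r_cr = 1.74 cm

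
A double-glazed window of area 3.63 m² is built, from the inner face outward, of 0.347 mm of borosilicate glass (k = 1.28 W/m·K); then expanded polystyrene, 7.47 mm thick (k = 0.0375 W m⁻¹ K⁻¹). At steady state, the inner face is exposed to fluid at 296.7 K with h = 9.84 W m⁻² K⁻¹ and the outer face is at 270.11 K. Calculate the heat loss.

Q = 321 W

Treat each layer as a resistance in series:
  R_conv,in = 1/(hA) = 1/(9.84·3.63) = 0.02800 K/W
  R_borosilicate glass = L/(kA) = 3.47×10^-4/(1.28·3.63) = 7.468×10^-5 K/W
  R_expanded polystyrene = L/(kA) = 0.00747/(0.0375·3.63) = 0.05488 K/W
ΣR = 0.02800 + 7.468×10^-5 + 0.05488 = 0.08295 K/W
Q = ΔT/ΣR = (296.7 K − 270.11 K)/0.08295 = 321 W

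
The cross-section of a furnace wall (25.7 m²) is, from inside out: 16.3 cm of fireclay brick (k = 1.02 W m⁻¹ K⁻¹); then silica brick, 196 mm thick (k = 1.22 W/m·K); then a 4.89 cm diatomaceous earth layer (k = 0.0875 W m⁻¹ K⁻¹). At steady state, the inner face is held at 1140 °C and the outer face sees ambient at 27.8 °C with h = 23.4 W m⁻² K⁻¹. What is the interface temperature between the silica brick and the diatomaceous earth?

T = 753 °C

Treat each layer as a resistance in series:
  R_fireclay brick = L/(kA) = 0.163/(1.02·25.7) = 0.006218 K/W
  R_silica brick = L/(kA) = 0.196/(1.22·25.7) = 0.006251 K/W
  R_diatomaceous earth = L/(kA) = 0.0489/(0.0875·25.7) = 0.02175 K/W
  R_conv,out = 1/(hA) = 1/(23.4·25.7) = 0.001663 K/W
ΣR = 0.006218 + 0.006251 + 0.02175 + 0.001663 = 0.03588 K/W
Q = ΔT/ΣR = (1140 °C − 27.8 °C)/0.03588 = 31000 W
From the inner boundary to the silica brick/diatomaceous earth interface, ΣR_partial = 0.01247 K/W.
T_interface = T_in − Q·ΣR_partial = 1140 °C − (31000)(0.01247) = 753 °C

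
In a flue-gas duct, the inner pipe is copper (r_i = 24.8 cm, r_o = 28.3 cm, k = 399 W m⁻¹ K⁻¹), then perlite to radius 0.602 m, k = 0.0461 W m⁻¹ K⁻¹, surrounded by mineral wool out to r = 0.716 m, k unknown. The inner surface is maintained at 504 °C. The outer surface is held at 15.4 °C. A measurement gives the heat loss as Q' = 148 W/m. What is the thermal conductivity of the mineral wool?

k = 0.0397 W/m·K

ΣR = ΔT/Q' = |504 − 15.4|/148 = 3.301 m·K/W
Known resistances:
  R'_copper = ln(0.283/0.248)/(2πk) = 0.1320/(2π·399) = 5.266×10^-5 m·K/W
  R'_perlite = ln(0.602/0.283)/(2πk) = 0.7548/(2π·0.0461) = 2.606 m·K/W
R_mineral wool = ΣR − ΣR_known = 3.301 − 2.606 = 0.6950 m·K/W
ln(r₂/r₁)/(2πk) = 0.6950 ⇒ k = 0.1734/(2π·0.6950) = 0.0397 W/m·K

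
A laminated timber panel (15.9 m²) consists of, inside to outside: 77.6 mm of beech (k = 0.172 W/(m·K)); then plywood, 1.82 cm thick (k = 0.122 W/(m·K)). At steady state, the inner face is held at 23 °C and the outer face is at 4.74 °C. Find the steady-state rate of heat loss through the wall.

Q = 484 W

Resistance network (inner→outer):
  R_beech = L/(kA) = 0.0776/(0.172·15.9) = 0.02838 K/W
  R_plywood = L/(kA) = 0.0182/(0.122·15.9) = 0.009382 K/W
ΣR = 0.02838 + 0.009382 = 0.03776 K/W
Q = ΔT/ΣR = (23 °C − 4.74 °C)/0.03776 = 484 W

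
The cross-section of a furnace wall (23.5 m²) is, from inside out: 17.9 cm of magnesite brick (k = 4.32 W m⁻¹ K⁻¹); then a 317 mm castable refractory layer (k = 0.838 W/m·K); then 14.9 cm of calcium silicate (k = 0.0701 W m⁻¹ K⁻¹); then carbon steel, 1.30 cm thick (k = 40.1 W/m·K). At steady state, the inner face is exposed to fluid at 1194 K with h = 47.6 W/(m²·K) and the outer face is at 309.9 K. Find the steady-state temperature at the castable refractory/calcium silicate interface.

T = 1042 K

Series thermal resistances, inner to outer:
  R_conv,in = 1/(hA) = 1/(47.6·23.5) = 8.940×10^-4 K/W
  R_magnesite brick = L/(kA) = 0.179/(4.32·23.5) = 0.001763 K/W
  R_castable refractory = L/(kA) = 0.317/(0.838·23.5) = 0.01610 K/W
  R_calcium silicate = L/(kA) = 0.149/(0.0701·23.5) = 0.09045 K/W
  R_carbon steel = L/(kA) = 0.0130/(40.1·23.5) = 1.380×10^-5 K/W
ΣR = 8.940×10^-4 + 0.001763 + 0.01610 + 0.09045 + 1.380×10^-5 = 0.1092 K/W
Q = ΔT/ΣR = (1194 K − 309.9 K)/0.1092 = 8096 W
From the inner boundary to the castable refractory/calcium silicate interface, ΣR_partial = 0.01876 K/W.
T_interface = T_in − Q·ΣR_partial = 1194 K − (8096)(0.01876) = 1042 K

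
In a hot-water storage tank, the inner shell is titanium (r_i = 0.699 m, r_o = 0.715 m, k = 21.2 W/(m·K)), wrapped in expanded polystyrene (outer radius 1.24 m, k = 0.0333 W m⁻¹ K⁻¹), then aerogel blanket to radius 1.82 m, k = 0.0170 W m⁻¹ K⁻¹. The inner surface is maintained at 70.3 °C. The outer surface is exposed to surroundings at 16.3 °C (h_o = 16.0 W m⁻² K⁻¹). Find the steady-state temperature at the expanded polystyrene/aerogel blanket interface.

T = 41.1 °C

Treat each layer as a resistance in series:
  R_titanium = (1/0.699 − 1/0.715)/(4πk) = 0.03201/(4π·21.2) = 1.202×10^-4 K/W
  R_expanded polystyrene = (1/0.715 − 1/1.24)/(4πk) = 0.5921/(4π·0.0333) = 1.415 K/W
  R_aerogel blanket = (1/1.24 − 1/1.82)/(4πk) = 0.2570/(4π·0.0170) = 1.203 K/W
  R_conv,out = 1/(4πr²h) = 1/(4π·1.82²·16.0) = 0.001502 K/W
ΣR = 1.202×10^-4 + 1.415 + 1.203 + 0.001502 = 2.620 K/W
Q = ΔT/ΣR = (70.3 °C − 16.3 °C)/2.620 = 20.61 W
From the inner boundary to the expanded polystyrene/aerogel blanket interface, ΣR_partial = 1.415 K/W.
T_interface = T_in − Q·ΣR_partial = 70.3 °C − (20.61)(1.415) = 41.1 °C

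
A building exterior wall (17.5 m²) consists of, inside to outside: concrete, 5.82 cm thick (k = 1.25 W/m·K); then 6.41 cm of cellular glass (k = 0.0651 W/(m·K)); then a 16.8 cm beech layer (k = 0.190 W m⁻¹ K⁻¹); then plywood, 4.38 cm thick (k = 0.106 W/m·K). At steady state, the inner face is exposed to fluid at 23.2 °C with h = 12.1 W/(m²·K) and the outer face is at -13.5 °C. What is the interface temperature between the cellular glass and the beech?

T = 6.25 °C

Treat each layer as a resistance in series:
  R_conv,in = 1/(hA) = 1/(12.1·17.5) = 0.004723 K/W
  R_concrete = L/(kA) = 0.0582/(1.25·17.5) = 0.002661 K/W
  R_cellular glass = L/(kA) = 0.0641/(0.0651·17.5) = 0.05627 K/W
  R_beech = L/(kA) = 0.168/(0.190·17.5) = 0.05053 K/W
  R_plywood = L/(kA) = 0.0438/(0.106·17.5) = 0.02361 K/W
ΣR = 0.004723 + 0.002661 + 0.05627 + 0.05053 + 0.02361 = 0.1378 K/W
Q = ΔT/ΣR = (23.2 °C − -13.5 °C)/0.1378 = 266.3 W
From the inner boundary to the cellular glass/beech interface, ΣR_partial = 0.06365 K/W.
T_interface = T_in − Q·ΣR_partial = 23.2 °C − (266.3)(0.06365) = 6.25 °C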